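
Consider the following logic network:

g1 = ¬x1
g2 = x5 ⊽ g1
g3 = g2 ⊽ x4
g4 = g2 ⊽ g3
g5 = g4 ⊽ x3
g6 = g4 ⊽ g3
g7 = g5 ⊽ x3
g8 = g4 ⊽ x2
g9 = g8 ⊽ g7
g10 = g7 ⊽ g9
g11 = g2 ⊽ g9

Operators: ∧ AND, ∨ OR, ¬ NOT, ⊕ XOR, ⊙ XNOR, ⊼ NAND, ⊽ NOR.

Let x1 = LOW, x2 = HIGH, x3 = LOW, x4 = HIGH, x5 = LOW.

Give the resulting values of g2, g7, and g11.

g1 = NOT x1 = NOT LOW = HIGH
g2 = x5 NOR g1 = LOW NOR HIGH = LOW
g3 = g2 NOR x4 = LOW NOR HIGH = LOW
g4 = g2 NOR g3 = LOW NOR LOW = HIGH
g5 = g4 NOR x3 = HIGH NOR LOW = LOW
g7 = g5 NOR x3 = LOW NOR LOW = HIGH
g8 = g4 NOR x2 = HIGH NOR HIGH = LOW
g9 = g8 NOR g7 = LOW NOR HIGH = LOW
g11 = g2 NOR g9 = LOW NOR LOW = HIGH

g2 = LOW, g7 = HIGH, g11 = HIGH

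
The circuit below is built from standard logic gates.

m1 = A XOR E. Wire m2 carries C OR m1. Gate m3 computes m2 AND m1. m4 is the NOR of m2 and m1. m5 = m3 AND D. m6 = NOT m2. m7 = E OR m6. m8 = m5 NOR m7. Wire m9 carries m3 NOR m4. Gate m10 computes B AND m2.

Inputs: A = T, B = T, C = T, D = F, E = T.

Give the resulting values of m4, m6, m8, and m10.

m4 = F; m6 = F; m8 = F; m10 = T

m1 = A XOR E = T XOR T = F
m2 = C OR m1 = T OR F = T
m3 = m2 AND m1 = T AND F = F
m4 = m2 NOR m1 = T NOR F = F
m5 = m3 AND D = F AND F = F
m6 = NOT m2 = NOT T = F
m7 = E OR m6 = T OR F = T
m8 = m5 NOR m7 = F NOR T = F
m10 = B AND m2 = T AND T = T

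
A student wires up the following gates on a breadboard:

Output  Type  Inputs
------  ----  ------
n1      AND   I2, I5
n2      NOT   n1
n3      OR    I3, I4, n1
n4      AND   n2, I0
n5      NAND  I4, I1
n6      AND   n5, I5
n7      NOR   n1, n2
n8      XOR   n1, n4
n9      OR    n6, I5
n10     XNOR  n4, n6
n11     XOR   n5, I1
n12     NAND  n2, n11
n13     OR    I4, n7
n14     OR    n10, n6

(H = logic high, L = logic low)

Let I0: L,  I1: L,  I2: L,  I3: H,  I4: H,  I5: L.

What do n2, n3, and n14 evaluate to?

n1 = I2 AND I5 = L AND L = L
n2 = NOT n1 = NOT L = H
n3 = I3 OR I4 OR n1 = H OR H OR L = H
n4 = n2 AND I0 = H AND L = L
n5 = I4 NAND I1 = H NAND L = H
n6 = n5 AND I5 = H AND L = L
n10 = n4 XNOR n6 = L XNOR L = H
n14 = n10 OR n6 = H OR L = H

n2 = H, n3 = H, n14 = H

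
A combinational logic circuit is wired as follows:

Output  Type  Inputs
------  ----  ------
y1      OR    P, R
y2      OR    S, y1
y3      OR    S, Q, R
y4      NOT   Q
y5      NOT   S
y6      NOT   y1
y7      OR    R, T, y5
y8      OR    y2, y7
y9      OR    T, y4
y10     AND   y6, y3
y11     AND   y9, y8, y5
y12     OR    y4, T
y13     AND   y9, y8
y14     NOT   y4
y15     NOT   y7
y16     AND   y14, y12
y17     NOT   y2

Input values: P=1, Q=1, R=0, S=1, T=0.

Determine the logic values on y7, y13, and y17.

y1 = P OR R = 1 OR 0 = 1
y2 = S OR y1 = 1 OR 1 = 1
y4 = NOT Q = NOT 1 = 0
y5 = NOT S = NOT 1 = 0
y7 = R OR T OR y5 = 0 OR 0 OR 0 = 0
y8 = y2 OR y7 = 1 OR 0 = 1
y9 = T OR y4 = 0 OR 0 = 0
y13 = y9 AND y8 = 0 AND 1 = 0
y17 = NOT y2 = NOT 1 = 0

y7 = 0; y13 = 0; y17 = 0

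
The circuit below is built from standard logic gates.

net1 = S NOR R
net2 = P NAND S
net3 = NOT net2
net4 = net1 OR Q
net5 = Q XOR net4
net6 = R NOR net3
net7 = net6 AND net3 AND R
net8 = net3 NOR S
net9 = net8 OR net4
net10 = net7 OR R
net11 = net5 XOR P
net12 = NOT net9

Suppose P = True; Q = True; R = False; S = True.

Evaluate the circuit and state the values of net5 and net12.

net5 = False  net12 = False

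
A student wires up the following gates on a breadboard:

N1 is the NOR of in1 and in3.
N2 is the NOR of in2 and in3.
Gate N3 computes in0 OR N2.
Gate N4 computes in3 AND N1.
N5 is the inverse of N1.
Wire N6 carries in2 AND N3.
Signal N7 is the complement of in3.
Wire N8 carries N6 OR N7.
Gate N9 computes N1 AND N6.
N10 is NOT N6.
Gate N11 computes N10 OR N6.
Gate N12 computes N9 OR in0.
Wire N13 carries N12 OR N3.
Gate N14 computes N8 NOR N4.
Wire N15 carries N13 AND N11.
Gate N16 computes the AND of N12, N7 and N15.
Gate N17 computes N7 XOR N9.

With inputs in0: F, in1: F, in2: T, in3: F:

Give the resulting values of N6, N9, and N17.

N1 = in1 NOR in3 = F NOR F = T
N2 = in2 NOR in3 = T NOR F = F
N3 = in0 OR N2 = F OR F = F
N6 = in2 AND N3 = T AND F = F
N7 = NOT in3 = NOT F = T
N9 = N1 AND N6 = T AND F = F
N17 = N7 XOR N9 = T XOR F = T

N6 = F  N9 = F  N17 = T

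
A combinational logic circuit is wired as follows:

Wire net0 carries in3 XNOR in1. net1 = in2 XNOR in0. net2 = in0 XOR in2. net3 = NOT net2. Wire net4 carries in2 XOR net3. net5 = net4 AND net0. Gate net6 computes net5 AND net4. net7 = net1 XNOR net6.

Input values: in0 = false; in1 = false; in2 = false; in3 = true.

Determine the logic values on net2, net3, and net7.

net2 = false, net3 = true, net7 = false

net0 = in3 XNOR in1 = true XNOR false = false
net1 = in2 XNOR in0 = false XNOR false = true
net2 = in0 XOR in2 = false XOR false = false
net3 = NOT net2 = NOT false = true
net4 = in2 XOR net3 = false XOR true = true
net5 = net4 AND net0 = true AND false = false
net6 = net5 AND net4 = false AND true = false
net7 = net1 XNOR net6 = true XNOR false = false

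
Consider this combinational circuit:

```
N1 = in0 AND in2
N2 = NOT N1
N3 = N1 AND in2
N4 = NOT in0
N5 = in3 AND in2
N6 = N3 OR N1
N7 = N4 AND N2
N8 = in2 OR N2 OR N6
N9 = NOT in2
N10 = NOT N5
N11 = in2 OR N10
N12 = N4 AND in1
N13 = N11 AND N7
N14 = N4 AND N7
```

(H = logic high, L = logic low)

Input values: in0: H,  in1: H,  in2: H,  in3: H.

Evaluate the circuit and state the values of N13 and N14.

N13 = L, N14 = L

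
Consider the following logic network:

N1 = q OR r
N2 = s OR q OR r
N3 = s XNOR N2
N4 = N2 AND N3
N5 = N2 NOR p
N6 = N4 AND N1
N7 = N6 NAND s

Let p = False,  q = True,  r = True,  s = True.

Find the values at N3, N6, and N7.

N1 = q OR r = True OR True = True
N2 = s OR q OR r = True OR True OR True = True
N3 = s XNOR N2 = True XNOR True = True
N4 = N2 AND N3 = True AND True = True
N6 = N4 AND N1 = True AND True = True
N7 = N6 NAND s = True NAND True = False

N3 = True, N6 = True, N7 = False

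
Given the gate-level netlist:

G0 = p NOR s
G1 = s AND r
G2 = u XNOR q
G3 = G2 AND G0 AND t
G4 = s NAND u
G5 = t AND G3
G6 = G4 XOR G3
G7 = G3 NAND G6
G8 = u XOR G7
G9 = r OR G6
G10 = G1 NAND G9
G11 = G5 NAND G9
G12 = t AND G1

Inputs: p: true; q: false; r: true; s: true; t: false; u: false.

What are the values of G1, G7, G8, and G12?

G0 = p NOR s = true NOR true = false
G1 = s AND r = true AND true = true
G2 = u XNOR q = false XNOR false = true
G3 = G2 AND G0 AND t = true AND false AND false = false
G4 = s NAND u = true NAND false = true
G6 = G4 XOR G3 = true XOR false = true
G7 = G3 NAND G6 = false NAND true = true
G8 = u XOR G7 = false XOR true = true
G12 = t AND G1 = false AND true = false

G1 = true  G7 = true  G8 = true  G12 = false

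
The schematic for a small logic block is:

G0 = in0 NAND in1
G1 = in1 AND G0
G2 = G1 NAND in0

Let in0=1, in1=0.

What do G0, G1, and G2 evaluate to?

G0 = 1  G1 = 0  G2 = 1

G0 = in0 NAND in1 = 1 NAND 0 = 1
G1 = in1 AND G0 = 0 AND 1 = 0
G2 = G1 NAND in0 = 0 NAND 1 = 1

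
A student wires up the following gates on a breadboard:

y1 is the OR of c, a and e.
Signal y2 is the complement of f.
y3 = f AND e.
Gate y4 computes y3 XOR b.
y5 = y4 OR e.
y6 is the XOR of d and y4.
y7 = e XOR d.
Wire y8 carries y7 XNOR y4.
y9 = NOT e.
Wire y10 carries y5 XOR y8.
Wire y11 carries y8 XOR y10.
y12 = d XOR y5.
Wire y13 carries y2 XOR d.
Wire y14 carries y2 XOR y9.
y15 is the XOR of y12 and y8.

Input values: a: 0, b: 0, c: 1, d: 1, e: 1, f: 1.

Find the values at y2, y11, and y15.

y2 = 0, y11 = 1, y15 = 0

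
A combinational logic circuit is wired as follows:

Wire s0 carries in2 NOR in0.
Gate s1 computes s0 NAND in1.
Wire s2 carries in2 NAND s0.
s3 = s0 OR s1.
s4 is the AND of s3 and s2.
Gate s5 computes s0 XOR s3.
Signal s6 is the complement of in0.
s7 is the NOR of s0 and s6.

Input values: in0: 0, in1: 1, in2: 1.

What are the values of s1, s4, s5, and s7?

s1 = 1; s4 = 1; s5 = 1; s7 = 0

s0 = in2 NOR in0 = 1 NOR 0 = 0
s1 = s0 NAND in1 = 0 NAND 1 = 1
s2 = in2 NAND s0 = 1 NAND 0 = 1
s3 = s0 OR s1 = 0 OR 1 = 1
s4 = s3 AND s2 = 1 AND 1 = 1
s5 = s0 XOR s3 = 0 XOR 1 = 1
s6 = NOT in0 = NOT 0 = 1
s7 = s0 NOR s6 = 0 NOR 1 = 0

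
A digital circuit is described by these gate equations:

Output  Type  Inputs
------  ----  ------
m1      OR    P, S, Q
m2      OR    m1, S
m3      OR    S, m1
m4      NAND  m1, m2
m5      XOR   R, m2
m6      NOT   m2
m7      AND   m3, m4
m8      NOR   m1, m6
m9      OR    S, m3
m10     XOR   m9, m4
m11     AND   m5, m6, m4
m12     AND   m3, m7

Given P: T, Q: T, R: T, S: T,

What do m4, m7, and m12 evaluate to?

m4 = F, m7 = F, m12 = F

m1 = P OR S OR Q = T OR T OR T = T
m2 = m1 OR S = T OR T = T
m3 = S OR m1 = T OR T = T
m4 = m1 NAND m2 = T NAND T = F
m7 = m3 AND m4 = T AND F = F
m12 = m3 AND m7 = T AND F = F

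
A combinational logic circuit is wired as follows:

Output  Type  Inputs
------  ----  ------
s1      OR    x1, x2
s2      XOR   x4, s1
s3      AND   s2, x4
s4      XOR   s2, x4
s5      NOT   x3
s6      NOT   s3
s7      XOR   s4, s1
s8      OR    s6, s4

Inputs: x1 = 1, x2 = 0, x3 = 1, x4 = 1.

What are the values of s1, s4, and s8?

s1 = 1, s4 = 1, s8 = 1

s1 = x1 OR x2 = 1 OR 0 = 1
s2 = x4 XOR s1 = 1 XOR 1 = 0
s3 = s2 AND x4 = 0 AND 1 = 0
s4 = s2 XOR x4 = 0 XOR 1 = 1
s6 = NOT s3 = NOT 0 = 1
s8 = s6 OR s4 = 1 OR 1 = 1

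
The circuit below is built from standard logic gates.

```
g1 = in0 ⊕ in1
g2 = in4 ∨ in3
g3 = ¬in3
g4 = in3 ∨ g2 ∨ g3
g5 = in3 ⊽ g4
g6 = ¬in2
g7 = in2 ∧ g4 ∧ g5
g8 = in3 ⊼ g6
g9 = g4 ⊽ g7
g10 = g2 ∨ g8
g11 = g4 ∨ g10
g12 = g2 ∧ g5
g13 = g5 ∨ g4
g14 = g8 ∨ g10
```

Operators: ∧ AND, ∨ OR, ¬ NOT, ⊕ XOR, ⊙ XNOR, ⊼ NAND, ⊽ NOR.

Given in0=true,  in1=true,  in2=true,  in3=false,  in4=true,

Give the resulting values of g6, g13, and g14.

g2 = in4 OR in3 = true OR false = true
g3 = NOT in3 = NOT false = true
g4 = in3 OR g2 OR g3 = false OR true OR true = true
g5 = in3 NOR g4 = false NOR true = false
g6 = NOT in2 = NOT true = false
g8 = in3 NAND g6 = false NAND false = true
g10 = g2 OR g8 = true OR true = true
g13 = g5 OR g4 = false OR true = true
g14 = g8 OR g10 = true OR true = true

g6 = false; g13 = true; g14 = true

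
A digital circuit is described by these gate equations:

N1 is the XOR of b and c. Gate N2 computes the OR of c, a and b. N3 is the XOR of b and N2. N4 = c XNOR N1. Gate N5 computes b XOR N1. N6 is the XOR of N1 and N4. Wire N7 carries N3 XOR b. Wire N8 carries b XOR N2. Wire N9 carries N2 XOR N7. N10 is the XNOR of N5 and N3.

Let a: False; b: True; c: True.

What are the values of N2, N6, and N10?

N1 = b XOR c = True XOR True = False
N2 = c OR a OR b = True OR False OR True = True
N3 = b XOR N2 = True XOR True = False
N4 = c XNOR N1 = True XNOR False = False
N5 = b XOR N1 = True XOR False = True
N6 = N1 XOR N4 = False XOR False = False
N10 = N5 XNOR N3 = True XNOR False = False

N2 = True, N6 = False, N10 = False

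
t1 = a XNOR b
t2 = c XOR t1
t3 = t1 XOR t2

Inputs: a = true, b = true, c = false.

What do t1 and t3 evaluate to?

t1 = a XNOR b = true XNOR true = true
t2 = c XOR t1 = false XOR true = true
t3 = t1 XOR t2 = true XOR true = false

t1 = true; t3 = false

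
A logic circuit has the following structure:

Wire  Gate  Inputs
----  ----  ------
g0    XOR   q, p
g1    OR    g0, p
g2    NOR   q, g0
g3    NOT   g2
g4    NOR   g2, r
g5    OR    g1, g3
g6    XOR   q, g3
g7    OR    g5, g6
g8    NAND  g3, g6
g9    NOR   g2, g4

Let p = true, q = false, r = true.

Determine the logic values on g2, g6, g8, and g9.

g0 = q XOR p = false XOR true = true
g2 = q NOR g0 = false NOR true = false
g3 = NOT g2 = NOT false = true
g4 = g2 NOR r = false NOR true = false
g6 = q XOR g3 = false XOR true = true
g8 = g3 NAND g6 = true NAND true = false
g9 = g2 NOR g4 = false NOR false = true

g2 = false, g6 = true, g8 = false, g9 = true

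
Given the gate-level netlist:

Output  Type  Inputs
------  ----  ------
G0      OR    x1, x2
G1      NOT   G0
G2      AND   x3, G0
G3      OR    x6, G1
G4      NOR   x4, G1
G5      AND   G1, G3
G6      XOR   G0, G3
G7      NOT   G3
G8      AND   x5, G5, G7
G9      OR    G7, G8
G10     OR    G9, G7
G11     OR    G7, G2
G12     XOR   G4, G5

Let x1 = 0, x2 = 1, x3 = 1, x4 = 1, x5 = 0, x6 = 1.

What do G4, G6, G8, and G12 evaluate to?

G0 = x1 OR x2 = 0 OR 1 = 1
G1 = NOT G0 = NOT 1 = 0
G3 = x6 OR G1 = 1 OR 0 = 1
G4 = x4 NOR G1 = 1 NOR 0 = 0
G5 = G1 AND G3 = 0 AND 1 = 0
G6 = G0 XOR G3 = 1 XOR 1 = 0
G7 = NOT G3 = NOT 1 = 0
G8 = x5 AND G5 AND G7 = 0 AND 0 AND 0 = 0
G12 = G4 XOR G5 = 0 XOR 0 = 0

G4 = 0, G6 = 0, G8 = 0, G12 = 0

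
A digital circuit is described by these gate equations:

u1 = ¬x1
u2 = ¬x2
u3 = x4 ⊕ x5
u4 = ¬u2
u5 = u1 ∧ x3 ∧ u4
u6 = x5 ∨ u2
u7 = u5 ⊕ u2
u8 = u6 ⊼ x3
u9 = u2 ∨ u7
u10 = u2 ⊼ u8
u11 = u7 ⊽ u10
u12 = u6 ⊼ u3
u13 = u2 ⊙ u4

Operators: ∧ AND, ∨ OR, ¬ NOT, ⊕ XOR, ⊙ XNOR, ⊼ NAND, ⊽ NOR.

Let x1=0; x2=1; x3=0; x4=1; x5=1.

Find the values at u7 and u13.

u1 = NOT x1 = NOT 0 = 1
u2 = NOT x2 = NOT 1 = 0
u4 = NOT u2 = NOT 0 = 1
u5 = u1 AND x3 AND u4 = 1 AND 0 AND 1 = 0
u7 = u5 XOR u2 = 0 XOR 0 = 0
u13 = u2 XNOR u4 = 0 XNOR 1 = 0

u7 = 0, u13 = 0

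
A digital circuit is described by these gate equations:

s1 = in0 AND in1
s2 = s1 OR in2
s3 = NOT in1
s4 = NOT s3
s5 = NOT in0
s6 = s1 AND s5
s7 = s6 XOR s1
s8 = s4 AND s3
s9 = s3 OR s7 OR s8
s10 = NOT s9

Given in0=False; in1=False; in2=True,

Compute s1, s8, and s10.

s1 = in0 AND in1 = False AND False = False
s3 = NOT in1 = NOT False = True
s4 = NOT s3 = NOT True = False
s5 = NOT in0 = NOT False = True
s6 = s1 AND s5 = False AND True = False
s7 = s6 XOR s1 = False XOR False = False
s8 = s4 AND s3 = False AND True = False
s9 = s3 OR s7 OR s8 = True OR False OR False = True
s10 = NOT s9 = NOT True = False

s1 = False, s8 = False, s10 = False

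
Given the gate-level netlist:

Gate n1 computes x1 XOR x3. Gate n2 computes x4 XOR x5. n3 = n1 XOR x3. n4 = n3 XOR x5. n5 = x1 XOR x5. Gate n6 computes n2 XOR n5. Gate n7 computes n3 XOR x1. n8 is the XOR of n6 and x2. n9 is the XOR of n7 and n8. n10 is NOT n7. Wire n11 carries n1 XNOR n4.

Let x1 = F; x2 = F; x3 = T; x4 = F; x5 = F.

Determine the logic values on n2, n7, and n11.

n1 = x1 XOR x3 = F XOR T = T
n2 = x4 XOR x5 = F XOR F = F
n3 = n1 XOR x3 = T XOR T = F
n4 = n3 XOR x5 = F XOR F = F
n7 = n3 XOR x1 = F XOR F = F
n11 = n1 XNOR n4 = T XNOR F = F

n2 = F  n7 = F  n11 = F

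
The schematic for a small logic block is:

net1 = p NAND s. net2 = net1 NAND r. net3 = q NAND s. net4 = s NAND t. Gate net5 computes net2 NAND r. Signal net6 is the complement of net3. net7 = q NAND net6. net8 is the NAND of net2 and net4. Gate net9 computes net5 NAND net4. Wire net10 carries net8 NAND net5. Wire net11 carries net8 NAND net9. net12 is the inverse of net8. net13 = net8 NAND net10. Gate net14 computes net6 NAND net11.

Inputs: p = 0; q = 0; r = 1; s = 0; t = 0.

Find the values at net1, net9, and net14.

net1 = 1, net9 = 0, net14 = 1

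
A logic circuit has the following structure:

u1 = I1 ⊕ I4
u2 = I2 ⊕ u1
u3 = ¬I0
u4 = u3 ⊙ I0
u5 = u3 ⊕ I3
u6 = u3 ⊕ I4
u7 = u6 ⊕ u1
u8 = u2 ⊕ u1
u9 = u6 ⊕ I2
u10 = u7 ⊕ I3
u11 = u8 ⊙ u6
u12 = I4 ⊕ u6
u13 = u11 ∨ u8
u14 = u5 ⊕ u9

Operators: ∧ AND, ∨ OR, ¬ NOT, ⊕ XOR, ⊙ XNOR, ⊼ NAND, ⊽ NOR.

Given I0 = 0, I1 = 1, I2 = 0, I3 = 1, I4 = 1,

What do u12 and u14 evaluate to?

u3 = NOT I0 = NOT 0 = 1
u5 = u3 XOR I3 = 1 XOR 1 = 0
u6 = u3 XOR I4 = 1 XOR 1 = 0
u9 = u6 XOR I2 = 0 XOR 0 = 0
u12 = I4 XOR u6 = 1 XOR 0 = 1
u14 = u5 XOR u9 = 0 XOR 0 = 0

u12 = 1; u14 = 0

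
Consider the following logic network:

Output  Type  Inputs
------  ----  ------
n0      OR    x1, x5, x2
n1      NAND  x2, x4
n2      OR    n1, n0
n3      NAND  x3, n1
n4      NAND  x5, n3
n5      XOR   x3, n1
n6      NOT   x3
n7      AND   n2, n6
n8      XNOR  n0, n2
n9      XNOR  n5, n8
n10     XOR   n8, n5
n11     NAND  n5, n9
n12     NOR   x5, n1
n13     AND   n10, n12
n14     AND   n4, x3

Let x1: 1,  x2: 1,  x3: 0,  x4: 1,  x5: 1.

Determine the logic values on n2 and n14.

n2 = 1, n14 = 0

n0 = x1 OR x5 OR x2 = 1 OR 1 OR 1 = 1
n1 = x2 NAND x4 = 1 NAND 1 = 0
n2 = n1 OR n0 = 0 OR 1 = 1
n3 = x3 NAND n1 = 0 NAND 0 = 1
n4 = x5 NAND n3 = 1 NAND 1 = 0
n14 = n4 AND x3 = 0 AND 0 = 0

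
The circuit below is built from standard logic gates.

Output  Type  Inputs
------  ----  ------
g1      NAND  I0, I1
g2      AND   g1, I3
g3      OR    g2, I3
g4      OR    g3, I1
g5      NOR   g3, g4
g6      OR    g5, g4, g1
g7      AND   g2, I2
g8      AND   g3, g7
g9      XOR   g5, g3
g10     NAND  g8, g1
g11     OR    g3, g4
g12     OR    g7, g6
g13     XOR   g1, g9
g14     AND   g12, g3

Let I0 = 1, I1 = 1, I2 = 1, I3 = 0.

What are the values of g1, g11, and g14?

g1 = 0  g11 = 1  g14 = 0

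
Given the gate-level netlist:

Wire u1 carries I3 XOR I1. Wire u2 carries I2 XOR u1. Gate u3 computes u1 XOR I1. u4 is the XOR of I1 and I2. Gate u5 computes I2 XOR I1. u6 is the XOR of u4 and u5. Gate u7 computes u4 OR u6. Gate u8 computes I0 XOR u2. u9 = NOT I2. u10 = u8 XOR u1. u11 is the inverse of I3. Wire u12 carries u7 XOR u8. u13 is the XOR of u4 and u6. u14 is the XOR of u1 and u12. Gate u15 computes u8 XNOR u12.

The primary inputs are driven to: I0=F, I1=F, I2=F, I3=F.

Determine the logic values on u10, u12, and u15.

u1 = I3 XOR I1 = F XOR F = F
u2 = I2 XOR u1 = F XOR F = F
u4 = I1 XOR I2 = F XOR F = F
u5 = I2 XOR I1 = F XOR F = F
u6 = u4 XOR u5 = F XOR F = F
u7 = u4 OR u6 = F OR F = F
u8 = I0 XOR u2 = F XOR F = F
u10 = u8 XOR u1 = F XOR F = F
u12 = u7 XOR u8 = F XOR F = F
u15 = u8 XNOR u12 = F XNOR F = T

u10 = F, u12 = F, u15 = T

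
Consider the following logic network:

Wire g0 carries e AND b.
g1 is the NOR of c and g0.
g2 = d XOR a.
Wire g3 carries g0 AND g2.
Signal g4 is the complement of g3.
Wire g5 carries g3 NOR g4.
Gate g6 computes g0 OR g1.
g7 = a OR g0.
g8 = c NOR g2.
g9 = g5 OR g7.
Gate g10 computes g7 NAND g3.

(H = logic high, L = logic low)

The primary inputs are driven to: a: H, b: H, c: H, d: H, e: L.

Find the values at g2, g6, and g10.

g0 = e AND b = L AND H = L
g1 = c NOR g0 = H NOR L = L
g2 = d XOR a = H XOR H = L
g3 = g0 AND g2 = L AND L = L
g6 = g0 OR g1 = L OR L = L
g7 = a OR g0 = H OR L = H
g10 = g7 NAND g3 = H NAND L = H

g2 = L, g6 = L, g10 = H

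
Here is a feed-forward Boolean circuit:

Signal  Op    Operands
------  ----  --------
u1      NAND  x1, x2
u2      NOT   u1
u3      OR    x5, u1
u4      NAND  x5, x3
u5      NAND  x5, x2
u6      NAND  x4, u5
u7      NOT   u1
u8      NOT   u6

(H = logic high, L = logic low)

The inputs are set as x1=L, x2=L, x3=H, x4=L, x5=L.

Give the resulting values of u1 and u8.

u1 = x1 NAND x2 = L NAND L = H
u5 = x5 NAND x2 = L NAND L = H
u6 = x4 NAND u5 = L NAND H = H
u8 = NOT u6 = NOT H = L

u1 = H  u8 = L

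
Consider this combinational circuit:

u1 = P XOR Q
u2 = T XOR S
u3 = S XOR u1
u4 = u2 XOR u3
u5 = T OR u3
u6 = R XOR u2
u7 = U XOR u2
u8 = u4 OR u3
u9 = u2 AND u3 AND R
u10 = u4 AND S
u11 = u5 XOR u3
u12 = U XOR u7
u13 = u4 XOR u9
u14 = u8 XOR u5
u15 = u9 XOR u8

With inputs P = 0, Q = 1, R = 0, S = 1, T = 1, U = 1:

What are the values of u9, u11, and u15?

u1 = P XOR Q = 0 XOR 1 = 1
u2 = T XOR S = 1 XOR 1 = 0
u3 = S XOR u1 = 1 XOR 1 = 0
u4 = u2 XOR u3 = 0 XOR 0 = 0
u5 = T OR u3 = 1 OR 0 = 1
u8 = u4 OR u3 = 0 OR 0 = 0
u9 = u2 AND u3 AND R = 0 AND 0 AND 0 = 0
u11 = u5 XOR u3 = 1 XOR 0 = 1
u15 = u9 XOR u8 = 0 XOR 0 = 0

u9 = 0, u11 = 1, u15 = 0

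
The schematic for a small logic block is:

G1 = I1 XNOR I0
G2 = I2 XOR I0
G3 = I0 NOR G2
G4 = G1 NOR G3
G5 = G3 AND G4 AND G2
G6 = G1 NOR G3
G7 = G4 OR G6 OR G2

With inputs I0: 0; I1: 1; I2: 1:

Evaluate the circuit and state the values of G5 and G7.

G5 = 0, G7 = 1

G1 = I1 XNOR I0 = 1 XNOR 0 = 0
G2 = I2 XOR I0 = 1 XOR 0 = 1
G3 = I0 NOR G2 = 0 NOR 1 = 0
G4 = G1 NOR G3 = 0 NOR 0 = 1
G5 = G3 AND G4 AND G2 = 0 AND 1 AND 1 = 0
G6 = G1 NOR G3 = 0 NOR 0 = 1
G7 = G4 OR G6 OR G2 = 1 OR 1 OR 1 = 1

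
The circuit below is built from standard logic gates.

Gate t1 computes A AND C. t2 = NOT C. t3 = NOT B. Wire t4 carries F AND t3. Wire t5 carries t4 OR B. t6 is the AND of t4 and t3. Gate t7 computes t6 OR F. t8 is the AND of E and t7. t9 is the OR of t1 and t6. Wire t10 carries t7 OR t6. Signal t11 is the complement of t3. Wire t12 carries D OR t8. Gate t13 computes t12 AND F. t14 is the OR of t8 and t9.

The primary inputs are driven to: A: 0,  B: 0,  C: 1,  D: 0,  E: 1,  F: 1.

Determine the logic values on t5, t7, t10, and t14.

t1 = A AND C = 0 AND 1 = 0
t3 = NOT B = NOT 0 = 1
t4 = F AND t3 = 1 AND 1 = 1
t5 = t4 OR B = 1 OR 0 = 1
t6 = t4 AND t3 = 1 AND 1 = 1
t7 = t6 OR F = 1 OR 1 = 1
t8 = E AND t7 = 1 AND 1 = 1
t9 = t1 OR t6 = 0 OR 1 = 1
t10 = t7 OR t6 = 1 OR 1 = 1
t14 = t8 OR t9 = 1 OR 1 = 1

t5 = 1; t7 = 1; t10 = 1; t14 = 1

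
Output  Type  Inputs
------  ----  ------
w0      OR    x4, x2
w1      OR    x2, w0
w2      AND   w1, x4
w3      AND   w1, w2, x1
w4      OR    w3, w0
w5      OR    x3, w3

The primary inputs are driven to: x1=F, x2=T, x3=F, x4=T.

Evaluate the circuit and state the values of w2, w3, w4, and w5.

w2 = T, w3 = F, w4 = T, w5 = F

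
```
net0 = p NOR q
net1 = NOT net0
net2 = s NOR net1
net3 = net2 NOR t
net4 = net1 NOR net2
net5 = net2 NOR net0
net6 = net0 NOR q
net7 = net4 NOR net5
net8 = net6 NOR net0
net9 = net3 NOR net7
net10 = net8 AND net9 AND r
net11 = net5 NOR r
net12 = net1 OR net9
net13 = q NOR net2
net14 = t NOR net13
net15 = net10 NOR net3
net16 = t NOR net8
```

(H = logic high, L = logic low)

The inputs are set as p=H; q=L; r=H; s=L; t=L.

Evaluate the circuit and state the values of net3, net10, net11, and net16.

net0 = p NOR q = H NOR L = L
net1 = NOT net0 = NOT L = H
net2 = s NOR net1 = L NOR H = L
net3 = net2 NOR t = L NOR L = H
net4 = net1 NOR net2 = H NOR L = L
net5 = net2 NOR net0 = L NOR L = H
net6 = net0 NOR q = L NOR L = H
net7 = net4 NOR net5 = L NOR H = L
net8 = net6 NOR net0 = H NOR L = L
net9 = net3 NOR net7 = H NOR L = L
net10 = net8 AND net9 AND r = L AND L AND H = L
net11 = net5 NOR r = H NOR H = L
net16 = t NOR net8 = L NOR L = H

net3 = H  net10 = L  net11 = L  net16 = H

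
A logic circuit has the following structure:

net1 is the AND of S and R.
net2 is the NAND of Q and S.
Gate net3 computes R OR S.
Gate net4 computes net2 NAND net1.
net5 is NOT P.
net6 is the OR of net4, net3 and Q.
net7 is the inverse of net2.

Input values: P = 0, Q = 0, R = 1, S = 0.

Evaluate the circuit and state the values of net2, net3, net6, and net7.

net2 = 1, net3 = 1, net6 = 1, net7 = 0

net1 = S AND R = 0 AND 1 = 0
net2 = Q NAND S = 0 NAND 0 = 1
net3 = R OR S = 1 OR 0 = 1
net4 = net2 NAND net1 = 1 NAND 0 = 1
net6 = net4 OR net3 OR Q = 1 OR 1 OR 0 = 1
net7 = NOT net2 = NOT 1 = 0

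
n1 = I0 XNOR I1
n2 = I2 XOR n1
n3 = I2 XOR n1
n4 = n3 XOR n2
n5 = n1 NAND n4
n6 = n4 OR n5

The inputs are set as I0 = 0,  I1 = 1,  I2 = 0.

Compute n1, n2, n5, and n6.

n1 = I0 XNOR I1 = 0 XNOR 1 = 0
n2 = I2 XOR n1 = 0 XOR 0 = 0
n3 = I2 XOR n1 = 0 XOR 0 = 0
n4 = n3 XOR n2 = 0 XOR 0 = 0
n5 = n1 NAND n4 = 0 NAND 0 = 1
n6 = n4 OR n5 = 0 OR 1 = 1

n1 = 0  n2 = 0  n5 = 1  n6 = 1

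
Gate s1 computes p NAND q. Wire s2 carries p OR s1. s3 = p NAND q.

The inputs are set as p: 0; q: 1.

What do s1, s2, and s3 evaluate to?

s1 = 1; s2 = 1; s3 = 1

s1 = p NAND q = 0 NAND 1 = 1
s2 = p OR s1 = 0 OR 1 = 1
s3 = p NAND q = 0 NAND 1 = 1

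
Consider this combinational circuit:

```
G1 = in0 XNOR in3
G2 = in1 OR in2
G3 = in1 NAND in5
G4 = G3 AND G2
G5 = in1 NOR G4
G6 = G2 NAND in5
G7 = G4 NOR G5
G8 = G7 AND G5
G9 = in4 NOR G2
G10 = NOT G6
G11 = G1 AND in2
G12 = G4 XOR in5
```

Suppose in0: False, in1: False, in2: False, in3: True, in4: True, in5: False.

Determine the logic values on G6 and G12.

G6 = True; G12 = False

G2 = in1 OR in2 = False OR False = False
G3 = in1 NAND in5 = False NAND False = True
G4 = G3 AND G2 = True AND False = False
G6 = G2 NAND in5 = False NAND False = True
G12 = G4 XOR in5 = False XOR False = False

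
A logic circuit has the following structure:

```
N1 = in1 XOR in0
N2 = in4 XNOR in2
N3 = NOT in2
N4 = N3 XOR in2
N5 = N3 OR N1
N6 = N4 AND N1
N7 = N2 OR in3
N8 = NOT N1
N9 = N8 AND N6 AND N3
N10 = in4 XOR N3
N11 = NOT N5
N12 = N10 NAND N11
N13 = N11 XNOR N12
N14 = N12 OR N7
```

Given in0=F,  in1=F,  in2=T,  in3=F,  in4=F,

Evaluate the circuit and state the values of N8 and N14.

N1 = in1 XOR in0 = F XOR F = F
N2 = in4 XNOR in2 = F XNOR T = F
N3 = NOT in2 = NOT T = F
N5 = N3 OR N1 = F OR F = F
N7 = N2 OR in3 = F OR F = F
N8 = NOT N1 = NOT F = T
N10 = in4 XOR N3 = F XOR F = F
N11 = NOT N5 = NOT F = T
N12 = N10 NAND N11 = F NAND T = T
N14 = N12 OR N7 = T OR F = T

N8 = T  N14 = T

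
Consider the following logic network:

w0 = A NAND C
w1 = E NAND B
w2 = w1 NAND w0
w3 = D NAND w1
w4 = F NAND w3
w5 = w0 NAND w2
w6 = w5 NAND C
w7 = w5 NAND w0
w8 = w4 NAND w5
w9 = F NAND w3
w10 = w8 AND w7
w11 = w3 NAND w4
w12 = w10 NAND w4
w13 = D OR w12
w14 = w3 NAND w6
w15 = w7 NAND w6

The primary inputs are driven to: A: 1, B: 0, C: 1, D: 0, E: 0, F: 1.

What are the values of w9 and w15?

w9 = 0  w15 = 1

w0 = A NAND C = 1 NAND 1 = 0
w1 = E NAND B = 0 NAND 0 = 1
w2 = w1 NAND w0 = 1 NAND 0 = 1
w3 = D NAND w1 = 0 NAND 1 = 1
w5 = w0 NAND w2 = 0 NAND 1 = 1
w6 = w5 NAND C = 1 NAND 1 = 0
w7 = w5 NAND w0 = 1 NAND 0 = 1
w9 = F NAND w3 = 1 NAND 1 = 0
w15 = w7 NAND w6 = 1 NAND 0 = 1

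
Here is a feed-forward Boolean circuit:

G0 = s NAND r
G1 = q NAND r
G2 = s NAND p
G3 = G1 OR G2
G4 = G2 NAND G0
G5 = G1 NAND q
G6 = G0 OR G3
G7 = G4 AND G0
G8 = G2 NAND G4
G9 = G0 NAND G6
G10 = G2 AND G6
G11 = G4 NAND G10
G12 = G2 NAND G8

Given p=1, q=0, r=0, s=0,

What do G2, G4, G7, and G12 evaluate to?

G0 = s NAND r = 0 NAND 0 = 1
G2 = s NAND p = 0 NAND 1 = 1
G4 = G2 NAND G0 = 1 NAND 1 = 0
G7 = G4 AND G0 = 0 AND 1 = 0
G8 = G2 NAND G4 = 1 NAND 0 = 1
G12 = G2 NAND G8 = 1 NAND 1 = 0

G2 = 1, G4 = 0, G7 = 0, G12 = 0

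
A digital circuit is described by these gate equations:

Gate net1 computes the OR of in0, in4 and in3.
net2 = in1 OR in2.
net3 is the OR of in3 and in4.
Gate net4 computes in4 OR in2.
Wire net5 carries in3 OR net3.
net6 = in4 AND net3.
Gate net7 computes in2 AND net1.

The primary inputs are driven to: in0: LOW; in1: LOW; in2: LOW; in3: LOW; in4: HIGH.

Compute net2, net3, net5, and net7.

net1 = in0 OR in4 OR in3 = LOW OR HIGH OR LOW = HIGH
net2 = in1 OR in2 = LOW OR LOW = LOW
net3 = in3 OR in4 = LOW OR HIGH = HIGH
net5 = in3 OR net3 = LOW OR HIGH = HIGH
net7 = in2 AND net1 = LOW AND HIGH = LOW

net2 = LOW; net3 = HIGH; net5 = HIGH; net7 = LOW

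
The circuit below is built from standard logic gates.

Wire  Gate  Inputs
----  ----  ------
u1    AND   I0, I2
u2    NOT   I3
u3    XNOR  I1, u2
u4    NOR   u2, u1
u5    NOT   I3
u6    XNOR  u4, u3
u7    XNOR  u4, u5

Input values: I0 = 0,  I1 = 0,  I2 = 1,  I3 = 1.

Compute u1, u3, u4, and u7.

u1 = 0, u3 = 1, u4 = 1, u7 = 0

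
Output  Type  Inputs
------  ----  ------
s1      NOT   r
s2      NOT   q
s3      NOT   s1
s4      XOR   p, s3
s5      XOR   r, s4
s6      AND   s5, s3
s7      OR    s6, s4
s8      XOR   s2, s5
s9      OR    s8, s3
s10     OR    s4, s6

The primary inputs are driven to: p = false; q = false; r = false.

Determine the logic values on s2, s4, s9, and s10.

s2 = true; s4 = false; s9 = true; s10 = false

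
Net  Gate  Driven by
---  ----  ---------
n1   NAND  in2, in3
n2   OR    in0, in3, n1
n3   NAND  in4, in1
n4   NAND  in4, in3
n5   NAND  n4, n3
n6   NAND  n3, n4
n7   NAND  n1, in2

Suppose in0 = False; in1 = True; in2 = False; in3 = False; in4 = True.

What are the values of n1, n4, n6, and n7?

n1 = True, n4 = True, n6 = True, n7 = True

n1 = in2 NAND in3 = False NAND False = True
n3 = in4 NAND in1 = True NAND True = False
n4 = in4 NAND in3 = True NAND False = True
n6 = n3 NAND n4 = False NAND True = True
n7 = n1 NAND in2 = True NAND False = True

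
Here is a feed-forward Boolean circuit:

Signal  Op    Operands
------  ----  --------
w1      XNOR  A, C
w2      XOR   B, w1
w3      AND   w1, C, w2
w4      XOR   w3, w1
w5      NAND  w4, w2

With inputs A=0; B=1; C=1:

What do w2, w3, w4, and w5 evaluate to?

w2 = 1, w3 = 0, w4 = 0, w5 = 1

w1 = A XNOR C = 0 XNOR 1 = 0
w2 = B XOR w1 = 1 XOR 0 = 1
w3 = w1 AND C AND w2 = 0 AND 1 AND 1 = 0
w4 = w3 XOR w1 = 0 XOR 0 = 0
w5 = w4 NAND w2 = 0 NAND 1 = 1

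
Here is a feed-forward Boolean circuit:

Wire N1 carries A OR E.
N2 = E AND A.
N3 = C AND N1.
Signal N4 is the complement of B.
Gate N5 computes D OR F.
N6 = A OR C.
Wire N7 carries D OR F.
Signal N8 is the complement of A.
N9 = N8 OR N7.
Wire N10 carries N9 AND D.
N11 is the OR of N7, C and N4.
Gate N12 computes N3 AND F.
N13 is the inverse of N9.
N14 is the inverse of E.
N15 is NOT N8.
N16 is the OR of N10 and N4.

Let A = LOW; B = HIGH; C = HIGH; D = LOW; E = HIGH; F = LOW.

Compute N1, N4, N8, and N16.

N1 = HIGH  N4 = LOW  N8 = HIGH  N16 = LOW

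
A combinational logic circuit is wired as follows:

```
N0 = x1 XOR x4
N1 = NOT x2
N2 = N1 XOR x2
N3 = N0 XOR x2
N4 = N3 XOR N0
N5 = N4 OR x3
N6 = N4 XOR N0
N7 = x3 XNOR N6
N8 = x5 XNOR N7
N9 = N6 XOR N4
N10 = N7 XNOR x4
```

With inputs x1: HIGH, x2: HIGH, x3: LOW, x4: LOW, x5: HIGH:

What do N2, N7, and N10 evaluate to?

N0 = x1 XOR x4 = HIGH XOR LOW = HIGH
N1 = NOT x2 = NOT HIGH = LOW
N2 = N1 XOR x2 = LOW XOR HIGH = HIGH
N3 = N0 XOR x2 = HIGH XOR HIGH = LOW
N4 = N3 XOR N0 = LOW XOR HIGH = HIGH
N6 = N4 XOR N0 = HIGH XOR HIGH = LOW
N7 = x3 XNOR N6 = LOW XNOR LOW = HIGH
N10 = N7 XNOR x4 = HIGH XNOR LOW = LOW

N2 = HIGH, N7 = HIGH, N10 = LOW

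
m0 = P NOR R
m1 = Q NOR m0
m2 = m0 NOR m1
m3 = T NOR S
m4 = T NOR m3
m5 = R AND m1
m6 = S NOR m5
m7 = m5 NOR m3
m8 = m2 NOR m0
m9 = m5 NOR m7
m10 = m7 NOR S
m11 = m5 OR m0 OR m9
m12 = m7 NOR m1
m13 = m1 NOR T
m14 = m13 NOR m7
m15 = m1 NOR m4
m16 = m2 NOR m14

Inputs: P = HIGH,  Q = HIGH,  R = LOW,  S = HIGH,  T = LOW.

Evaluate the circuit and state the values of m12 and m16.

m12 = LOW, m16 = LOW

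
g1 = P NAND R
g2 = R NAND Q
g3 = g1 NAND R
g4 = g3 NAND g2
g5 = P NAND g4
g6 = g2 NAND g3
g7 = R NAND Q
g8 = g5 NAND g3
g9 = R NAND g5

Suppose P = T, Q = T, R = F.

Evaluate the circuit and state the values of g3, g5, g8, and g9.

g3 = T; g5 = T; g8 = F; g9 = T

g1 = P NAND R = T NAND F = T
g2 = R NAND Q = F NAND T = T
g3 = g1 NAND R = T NAND F = T
g4 = g3 NAND g2 = T NAND T = F
g5 = P NAND g4 = T NAND F = T
g8 = g5 NAND g3 = T NAND T = F
g9 = R NAND g5 = F NAND T = T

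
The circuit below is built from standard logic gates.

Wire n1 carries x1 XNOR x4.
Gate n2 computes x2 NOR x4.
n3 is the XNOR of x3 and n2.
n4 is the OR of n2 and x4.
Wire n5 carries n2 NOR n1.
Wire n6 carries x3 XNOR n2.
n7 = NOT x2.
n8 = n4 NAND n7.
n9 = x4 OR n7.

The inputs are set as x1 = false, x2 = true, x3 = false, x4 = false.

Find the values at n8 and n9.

n8 = true; n9 = false

n2 = x2 NOR x4 = true NOR false = false
n4 = n2 OR x4 = false OR false = false
n7 = NOT x2 = NOT true = false
n8 = n4 NAND n7 = false NAND false = true
n9 = x4 OR n7 = false OR false = false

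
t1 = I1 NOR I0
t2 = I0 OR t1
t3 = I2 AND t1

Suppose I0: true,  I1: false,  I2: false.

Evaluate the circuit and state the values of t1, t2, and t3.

t1 = false  t2 = true  t3 = false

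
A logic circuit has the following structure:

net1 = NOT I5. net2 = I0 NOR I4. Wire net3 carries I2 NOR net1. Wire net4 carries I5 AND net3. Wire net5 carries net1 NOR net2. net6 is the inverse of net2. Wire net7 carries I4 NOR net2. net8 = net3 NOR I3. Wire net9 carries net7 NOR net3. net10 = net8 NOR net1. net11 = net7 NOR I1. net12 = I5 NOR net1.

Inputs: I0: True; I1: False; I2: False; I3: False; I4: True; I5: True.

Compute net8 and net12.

net1 = NOT I5 = NOT True = False
net3 = I2 NOR net1 = False NOR False = True
net8 = net3 NOR I3 = True NOR False = False
net12 = I5 NOR net1 = True NOR False = False

net8 = False; net12 = False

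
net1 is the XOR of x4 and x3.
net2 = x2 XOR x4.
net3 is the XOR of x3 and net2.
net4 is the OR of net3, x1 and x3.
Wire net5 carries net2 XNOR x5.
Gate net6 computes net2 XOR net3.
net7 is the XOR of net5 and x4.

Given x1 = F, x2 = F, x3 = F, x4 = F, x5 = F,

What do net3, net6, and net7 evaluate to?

net3 = F, net6 = F, net7 = T

net2 = x2 XOR x4 = F XOR F = F
net3 = x3 XOR net2 = F XOR F = F
net5 = net2 XNOR x5 = F XNOR F = T
net6 = net2 XOR net3 = F XOR F = F
net7 = net5 XOR x4 = T XOR F = T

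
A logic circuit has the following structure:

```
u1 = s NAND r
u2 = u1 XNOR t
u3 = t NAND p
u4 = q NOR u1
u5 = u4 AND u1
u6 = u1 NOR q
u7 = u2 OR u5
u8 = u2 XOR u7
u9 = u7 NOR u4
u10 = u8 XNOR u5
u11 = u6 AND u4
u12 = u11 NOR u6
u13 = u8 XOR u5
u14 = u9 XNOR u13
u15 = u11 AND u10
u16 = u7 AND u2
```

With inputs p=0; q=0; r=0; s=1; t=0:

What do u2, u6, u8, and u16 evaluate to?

u2 = 0; u6 = 0; u8 = 0; u16 = 0

u1 = s NAND r = 1 NAND 0 = 1
u2 = u1 XNOR t = 1 XNOR 0 = 0
u4 = q NOR u1 = 0 NOR 1 = 0
u5 = u4 AND u1 = 0 AND 1 = 0
u6 = u1 NOR q = 1 NOR 0 = 0
u7 = u2 OR u5 = 0 OR 0 = 0
u8 = u2 XOR u7 = 0 XOR 0 = 0
u16 = u7 AND u2 = 0 AND 0 = 0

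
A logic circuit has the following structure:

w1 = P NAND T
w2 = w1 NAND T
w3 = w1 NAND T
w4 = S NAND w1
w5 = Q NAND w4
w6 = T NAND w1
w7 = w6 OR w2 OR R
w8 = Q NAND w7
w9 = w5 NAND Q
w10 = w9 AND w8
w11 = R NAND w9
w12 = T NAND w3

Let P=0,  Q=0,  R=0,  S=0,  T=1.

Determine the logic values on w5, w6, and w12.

w5 = 1; w6 = 0; w12 = 1

w1 = P NAND T = 0 NAND 1 = 1
w3 = w1 NAND T = 1 NAND 1 = 0
w4 = S NAND w1 = 0 NAND 1 = 1
w5 = Q NAND w4 = 0 NAND 1 = 1
w6 = T NAND w1 = 1 NAND 1 = 0
w12 = T NAND w3 = 1 NAND 0 = 1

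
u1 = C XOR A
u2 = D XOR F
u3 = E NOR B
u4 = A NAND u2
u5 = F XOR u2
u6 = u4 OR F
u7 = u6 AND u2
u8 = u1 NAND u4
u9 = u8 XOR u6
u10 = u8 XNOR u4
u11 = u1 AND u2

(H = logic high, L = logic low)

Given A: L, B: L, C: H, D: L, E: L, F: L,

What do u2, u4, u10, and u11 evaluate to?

u1 = C XOR A = H XOR L = H
u2 = D XOR F = L XOR L = L
u4 = A NAND u2 = L NAND L = H
u8 = u1 NAND u4 = H NAND H = L
u10 = u8 XNOR u4 = L XNOR H = L
u11 = u1 AND u2 = H AND L = L

u2 = L  u4 = H  u10 = L  u11 = L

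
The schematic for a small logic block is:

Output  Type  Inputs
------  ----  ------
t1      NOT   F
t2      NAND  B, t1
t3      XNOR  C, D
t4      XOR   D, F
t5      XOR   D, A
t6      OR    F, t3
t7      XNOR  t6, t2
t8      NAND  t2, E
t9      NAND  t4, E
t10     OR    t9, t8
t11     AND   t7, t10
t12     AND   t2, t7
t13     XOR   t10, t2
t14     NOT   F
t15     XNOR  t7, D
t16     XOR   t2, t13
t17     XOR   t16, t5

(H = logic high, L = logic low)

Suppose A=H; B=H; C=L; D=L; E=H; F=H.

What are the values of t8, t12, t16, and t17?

t8 = L; t12 = H; t16 = L; t17 = H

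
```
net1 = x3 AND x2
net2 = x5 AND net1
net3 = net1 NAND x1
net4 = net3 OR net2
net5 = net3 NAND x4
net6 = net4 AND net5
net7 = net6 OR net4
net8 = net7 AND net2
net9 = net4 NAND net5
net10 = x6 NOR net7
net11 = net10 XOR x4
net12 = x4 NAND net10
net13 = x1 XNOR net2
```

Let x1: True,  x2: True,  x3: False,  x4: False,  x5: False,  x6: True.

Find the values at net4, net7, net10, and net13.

net1 = x3 AND x2 = False AND True = False
net2 = x5 AND net1 = False AND False = False
net3 = net1 NAND x1 = False NAND True = True
net4 = net3 OR net2 = True OR False = True
net5 = net3 NAND x4 = True NAND False = True
net6 = net4 AND net5 = True AND True = True
net7 = net6 OR net4 = True OR True = True
net10 = x6 NOR net7 = True NOR True = False
net13 = x1 XNOR net2 = True XNOR False = False

net4 = True, net7 = True, net10 = False, net13 = False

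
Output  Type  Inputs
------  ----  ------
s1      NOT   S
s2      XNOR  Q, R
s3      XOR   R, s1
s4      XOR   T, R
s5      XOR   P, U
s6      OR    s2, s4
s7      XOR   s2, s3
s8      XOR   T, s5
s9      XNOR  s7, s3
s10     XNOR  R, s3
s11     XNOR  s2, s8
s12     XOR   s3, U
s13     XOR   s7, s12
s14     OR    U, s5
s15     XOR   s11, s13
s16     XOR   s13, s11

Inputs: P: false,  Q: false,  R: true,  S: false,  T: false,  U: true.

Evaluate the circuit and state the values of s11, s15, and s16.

s11 = false, s15 = true, s16 = true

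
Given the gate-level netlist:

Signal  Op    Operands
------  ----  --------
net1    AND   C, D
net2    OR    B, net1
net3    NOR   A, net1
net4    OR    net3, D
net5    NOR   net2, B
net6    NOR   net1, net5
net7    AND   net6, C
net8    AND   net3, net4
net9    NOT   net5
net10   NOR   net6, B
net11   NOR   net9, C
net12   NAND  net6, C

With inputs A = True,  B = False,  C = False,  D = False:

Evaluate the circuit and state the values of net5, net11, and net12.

net1 = C AND D = False AND False = False
net2 = B OR net1 = False OR False = False
net5 = net2 NOR B = False NOR False = True
net6 = net1 NOR net5 = False NOR True = False
net9 = NOT net5 = NOT True = False
net11 = net9 NOR C = False NOR False = True
net12 = net6 NAND C = False NAND False = True

net5 = True, net11 = True, net12 = True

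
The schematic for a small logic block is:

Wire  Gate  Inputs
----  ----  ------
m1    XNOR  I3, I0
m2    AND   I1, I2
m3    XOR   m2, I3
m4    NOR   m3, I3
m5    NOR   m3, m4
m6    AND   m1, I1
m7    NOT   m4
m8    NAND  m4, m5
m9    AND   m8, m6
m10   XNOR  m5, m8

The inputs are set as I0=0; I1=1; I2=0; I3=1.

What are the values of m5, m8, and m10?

m2 = I1 AND I2 = 1 AND 0 = 0
m3 = m2 XOR I3 = 0 XOR 1 = 1
m4 = m3 NOR I3 = 1 NOR 1 = 0
m5 = m3 NOR m4 = 1 NOR 0 = 0
m8 = m4 NAND m5 = 0 NAND 0 = 1
m10 = m5 XNOR m8 = 0 XNOR 1 = 0

m5 = 0, m8 = 1, m10 = 0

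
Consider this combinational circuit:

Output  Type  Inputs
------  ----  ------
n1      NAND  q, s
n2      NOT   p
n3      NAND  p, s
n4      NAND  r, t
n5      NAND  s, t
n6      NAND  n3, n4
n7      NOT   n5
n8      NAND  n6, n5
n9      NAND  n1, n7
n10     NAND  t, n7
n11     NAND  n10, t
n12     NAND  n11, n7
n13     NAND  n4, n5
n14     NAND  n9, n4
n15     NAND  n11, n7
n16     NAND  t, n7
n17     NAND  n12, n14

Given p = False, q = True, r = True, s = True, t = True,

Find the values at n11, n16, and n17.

n1 = q NAND s = True NAND True = False
n4 = r NAND t = True NAND True = False
n5 = s NAND t = True NAND True = False
n7 = NOT n5 = NOT False = True
n9 = n1 NAND n7 = False NAND True = True
n10 = t NAND n7 = True NAND True = False
n11 = n10 NAND t = False NAND True = True
n12 = n11 NAND n7 = True NAND True = False
n14 = n9 NAND n4 = True NAND False = True
n16 = t NAND n7 = True NAND True = False
n17 = n12 NAND n14 = False NAND True = True

n11 = True; n16 = False; n17 = True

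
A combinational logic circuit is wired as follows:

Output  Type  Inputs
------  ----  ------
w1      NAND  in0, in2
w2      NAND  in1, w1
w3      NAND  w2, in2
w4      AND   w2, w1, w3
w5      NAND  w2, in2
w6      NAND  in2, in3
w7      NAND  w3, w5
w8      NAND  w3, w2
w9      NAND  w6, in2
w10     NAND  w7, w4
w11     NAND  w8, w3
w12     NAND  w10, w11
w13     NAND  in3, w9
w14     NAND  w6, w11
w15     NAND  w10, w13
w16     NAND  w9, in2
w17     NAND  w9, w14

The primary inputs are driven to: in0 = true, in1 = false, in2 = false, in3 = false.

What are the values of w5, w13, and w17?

w1 = in0 NAND in2 = true NAND false = true
w2 = in1 NAND w1 = false NAND true = true
w3 = w2 NAND in2 = true NAND false = true
w5 = w2 NAND in2 = true NAND false = true
w6 = in2 NAND in3 = false NAND false = true
w8 = w3 NAND w2 = true NAND true = false
w9 = w6 NAND in2 = true NAND false = true
w11 = w8 NAND w3 = false NAND true = true
w13 = in3 NAND w9 = false NAND true = true
w14 = w6 NAND w11 = true NAND true = false
w17 = w9 NAND w14 = true NAND false = true

w5 = true; w13 = true; w17 = true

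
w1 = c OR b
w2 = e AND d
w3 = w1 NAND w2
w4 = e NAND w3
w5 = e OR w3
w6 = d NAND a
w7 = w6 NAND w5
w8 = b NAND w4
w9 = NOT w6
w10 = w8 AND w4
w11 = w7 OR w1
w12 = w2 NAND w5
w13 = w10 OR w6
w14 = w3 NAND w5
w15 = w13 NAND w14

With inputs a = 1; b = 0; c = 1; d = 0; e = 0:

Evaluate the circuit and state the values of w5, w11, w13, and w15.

w1 = c OR b = 1 OR 0 = 1
w2 = e AND d = 0 AND 0 = 0
w3 = w1 NAND w2 = 1 NAND 0 = 1
w4 = e NAND w3 = 0 NAND 1 = 1
w5 = e OR w3 = 0 OR 1 = 1
w6 = d NAND a = 0 NAND 1 = 1
w7 = w6 NAND w5 = 1 NAND 1 = 0
w8 = b NAND w4 = 0 NAND 1 = 1
w10 = w8 AND w4 = 1 AND 1 = 1
w11 = w7 OR w1 = 0 OR 1 = 1
w13 = w10 OR w6 = 1 OR 1 = 1
w14 = w3 NAND w5 = 1 NAND 1 = 0
w15 = w13 NAND w14 = 1 NAND 0 = 1

w5 = 1, w11 = 1, w13 = 1, w15 = 1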